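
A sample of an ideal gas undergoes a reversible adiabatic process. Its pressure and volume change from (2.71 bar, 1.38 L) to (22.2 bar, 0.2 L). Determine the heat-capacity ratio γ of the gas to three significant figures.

PV^γ = const ⇒ γ = ln(P₂/P₁) / ln(V₁/V₂).
γ = ln(22.2/2.71) / ln(1.38/0.2) = 1.089.

γ ≈ 1.09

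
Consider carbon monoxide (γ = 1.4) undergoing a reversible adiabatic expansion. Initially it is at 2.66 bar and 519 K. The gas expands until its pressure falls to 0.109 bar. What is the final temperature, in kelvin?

Adiabatic: T₂/T₁ = (P₂/P₁)^((γ−1)/γ).
T₂ = 519 × (0.109/2.66)^(0.286) = 208.3 K.

T₂ ≈ 208 K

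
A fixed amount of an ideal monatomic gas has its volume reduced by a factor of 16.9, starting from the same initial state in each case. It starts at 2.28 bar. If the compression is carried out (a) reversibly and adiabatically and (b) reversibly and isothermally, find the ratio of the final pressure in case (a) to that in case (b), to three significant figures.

P_adiabatic / P_isothermal ≈ 6.59

For a monatomic ideal gas γ = 5/3.
Isothermal: P_b = P₁(V₁/V₂) = 2.28×16.9.
Adiabatic: P_a = P₁(V₁/V₂)^γ = 2.28×16.9^(5/3).
P_a/P_b = (V₁/V₂)^(γ−1) = 16.9^(2/3) = 6.586.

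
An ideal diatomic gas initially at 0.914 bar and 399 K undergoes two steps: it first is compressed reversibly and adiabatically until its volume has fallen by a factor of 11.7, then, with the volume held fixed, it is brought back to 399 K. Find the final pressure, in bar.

P₃ ≈ 10.7 bar

For a diatomic ideal gas γ = 7/5.
Adiabatic step (PV^γ = const): P₂ = 0.914×11.7^(7/5) = 28.6 bar; T₂ = 399×11.7^(2/5) = 1067 K.
Isochoric: P₃ = P₂(T₃/T₂) = 28.6 × (399/1067) = 10.69 bar.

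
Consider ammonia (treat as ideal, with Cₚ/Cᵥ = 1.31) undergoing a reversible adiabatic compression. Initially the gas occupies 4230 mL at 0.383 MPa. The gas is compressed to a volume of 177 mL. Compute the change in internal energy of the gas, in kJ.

P₂ = P₁(V₁/V₂)^γ = 0.383×(4230/177)^(1.31) = 24.48 MPa.
For a reversible adiabat, W_by_gas = (P₁V₁ − P₂V₂)/(γ−1).
W_by = (383000×0.00423 − 2.448×10^7×0.000177) / (0.31) = -8753 J.
Q = 0 ⇒ ΔU = −W_by = 8753 J.

ΔU ≈ 8.75 kJ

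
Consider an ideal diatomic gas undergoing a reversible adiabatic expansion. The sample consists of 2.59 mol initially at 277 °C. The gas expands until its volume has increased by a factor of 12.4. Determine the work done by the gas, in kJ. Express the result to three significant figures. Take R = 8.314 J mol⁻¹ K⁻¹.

W ≈ 18.8 kJ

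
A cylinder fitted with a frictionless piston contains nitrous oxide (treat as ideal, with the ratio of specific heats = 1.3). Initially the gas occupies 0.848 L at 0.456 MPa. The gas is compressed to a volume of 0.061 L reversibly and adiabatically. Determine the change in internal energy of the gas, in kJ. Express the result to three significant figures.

ΔU ≈ 1.55 kJ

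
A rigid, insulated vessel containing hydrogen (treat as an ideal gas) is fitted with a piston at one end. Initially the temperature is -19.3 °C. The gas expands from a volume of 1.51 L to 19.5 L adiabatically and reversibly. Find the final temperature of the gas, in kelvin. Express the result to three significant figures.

For a reversible adiabat TV^(γ−1) is constant, so T₂ = T₁ (V₁/V₂)^(γ−1).
For a diatomic ideal gas γ = 7/5, so γ−1 = 2/5.
T₁ = -19.3 °C = 253.8 K.
T₂ = 253.8 × (1.51/19.5)^(2/5) = 91.23 K.

T₂ ≈ 91.2 K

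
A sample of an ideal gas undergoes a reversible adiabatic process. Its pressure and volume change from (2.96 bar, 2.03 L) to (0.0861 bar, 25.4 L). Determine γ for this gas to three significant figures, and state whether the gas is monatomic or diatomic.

γ ≈ 1.40; diatomic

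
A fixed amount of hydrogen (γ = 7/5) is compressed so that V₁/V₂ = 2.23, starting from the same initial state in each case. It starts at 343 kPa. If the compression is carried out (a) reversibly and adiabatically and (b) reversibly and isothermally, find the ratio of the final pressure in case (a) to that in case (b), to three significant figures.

P_adiabatic / P_isothermal ≈ 1.38

Isothermal: P_b = P₁(V₁/V₂) = 343×2.23.
Adiabatic: P_a = P₁(V₁/V₂)^γ = 343×2.23^(7/5).
P_a/P_b = (V₁/V₂)^(γ−1) = 2.23^(2/5) = 1.378.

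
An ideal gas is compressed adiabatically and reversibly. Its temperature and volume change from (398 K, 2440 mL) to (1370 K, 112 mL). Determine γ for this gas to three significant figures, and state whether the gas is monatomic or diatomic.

TV^(γ−1) = const ⇒ γ − 1 = ln(T₂/T₁) / ln(V₁/V₂).
γ = 1 + ln(1370/398) / ln(2440/112) = 1.401.
γ ≈ 1.40 is close to 7/5, so the gas is diatomic.

γ ≈ 1.40; diatomic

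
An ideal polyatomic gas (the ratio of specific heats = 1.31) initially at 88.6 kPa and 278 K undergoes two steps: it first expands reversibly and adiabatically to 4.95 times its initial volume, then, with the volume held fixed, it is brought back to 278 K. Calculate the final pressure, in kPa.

Adiabatic step (PV^γ = const): P₂ = 88.6×(1/4.95)^(1.31) = 10.9 kPa; T₂ = 278×(1/4.95)^(0.31) = 169.3 K.
Isochoric: P₃ = P₂(T₃/T₂) = 10.9 × (278/169.3) = 17.9 kPa.

P₃ ≈ 17.9 kPa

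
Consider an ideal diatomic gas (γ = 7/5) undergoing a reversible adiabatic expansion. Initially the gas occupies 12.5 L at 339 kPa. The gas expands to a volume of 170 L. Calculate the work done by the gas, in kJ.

W ≈ 6.86 kJ

P₂ = P₁(V₁/V₂)^γ = 339×(12.5/170)^(7/5) = 8.775 kPa.
For a reversible adiabat, W_by_gas = (P₁V₁ − P₂V₂)/(γ−1).
W_by = (339000×0.0125 − 8775×0.17) / (2/5) = 6864 J.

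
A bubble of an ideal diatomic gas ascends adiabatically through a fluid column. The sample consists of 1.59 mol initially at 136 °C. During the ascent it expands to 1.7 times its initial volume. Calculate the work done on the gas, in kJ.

W ≈ -2.59 kJ

For a reversible adiabat TV^(γ−1) is constant, so T₂ = T₁ (V₁/V₂)^(γ−1).
γ = 7/5 for a diatomic ideal gas, so γ−1 = 2/5.
T₁ = 136 °C = 409.1 K.
T₂ = 409.1 × (1/1.7)^(2/5) = 330.9 K.
Q = 0, so ΔU = W_on_gas = nCᵥΔT with Cᵥ = R/(γ−1) = 20.79 J/(mol·K).
ΔU = 1.59 × 20.79 × (330.9 − 409.1) = -2586 J.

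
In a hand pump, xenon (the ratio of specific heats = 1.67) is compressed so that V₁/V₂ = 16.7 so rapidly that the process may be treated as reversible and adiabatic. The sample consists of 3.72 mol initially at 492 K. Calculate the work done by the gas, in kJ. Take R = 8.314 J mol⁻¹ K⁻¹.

W ≈ -127 kJ

For a reversible adiabat TV^(γ−1) is constant, so T₂ = T₁ (V₁/V₂)^(γ−1).
T₂ = 492 × 16.7^(0.67) = 3245 K.
Q = 0, so ΔU = W_on_gas = nCᵥΔT with Cᵥ = R/(γ−1) = 12.41 J/(mol·K).
ΔU = 3.72 × 12.41 × (3245 − 492) = 127100 J.
Work done by the gas = −ΔU = -127100 J.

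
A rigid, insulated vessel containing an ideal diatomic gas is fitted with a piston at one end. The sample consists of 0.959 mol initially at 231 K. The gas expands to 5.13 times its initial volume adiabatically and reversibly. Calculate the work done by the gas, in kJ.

W ≈ 2.21 kJ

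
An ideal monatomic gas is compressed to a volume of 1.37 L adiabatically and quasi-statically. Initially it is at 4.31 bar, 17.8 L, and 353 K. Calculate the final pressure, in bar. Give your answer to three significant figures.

P₂ ≈ 309 bar

Since PV^γ is constant along a reversible adiabat, P₂ = P₁ (V₁/V₂)^γ.
γ = 5/3 for a monatomic ideal gas.
P₂ = 4.31 × (17.8/1.37)^(5/3) = 309.5 bar.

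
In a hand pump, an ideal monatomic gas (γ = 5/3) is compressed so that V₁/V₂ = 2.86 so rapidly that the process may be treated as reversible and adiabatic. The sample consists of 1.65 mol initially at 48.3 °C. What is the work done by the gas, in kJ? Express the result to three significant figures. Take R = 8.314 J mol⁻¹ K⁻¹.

W ≈ -6.71 kJ

For a reversible adiabat TV^(γ−1) is constant, so T₂ = T₁ (V₁/V₂)^(γ−1).
T₁ = 48.3 °C = 321.4 K.
T₂ = 321.4 × 2.86^(2/3) = 647.7 K.
Q = 0, so ΔU = W_on_gas = nCᵥΔT with Cᵥ = R/(γ−1) = 12.47 J/(mol·K).
ΔU = 1.65 × 12.47 × (647.7 − 321.4) = 6713 J.
Work done by the gas = −ΔU = -6713 J.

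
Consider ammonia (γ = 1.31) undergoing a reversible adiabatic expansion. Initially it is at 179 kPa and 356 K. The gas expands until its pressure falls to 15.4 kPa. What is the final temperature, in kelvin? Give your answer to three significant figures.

T₂ ≈ 199 K

Adiabatic: T₂/T₁ = (P₂/P₁)^((γ−1)/γ).
T₂ = 356 × (15.4/179)^(0.237) = 199.2 K.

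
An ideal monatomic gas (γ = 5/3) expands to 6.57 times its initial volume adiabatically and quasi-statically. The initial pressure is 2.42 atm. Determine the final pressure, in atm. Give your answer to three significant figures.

P₂ ≈ 0.105 atm

Since PV^γ is constant along a reversible adiabat, P₂ = P₁ (V₁/V₂)^γ.
P₂ = 2.42 × (1/6.57)^(5/3) = 0.105 atm.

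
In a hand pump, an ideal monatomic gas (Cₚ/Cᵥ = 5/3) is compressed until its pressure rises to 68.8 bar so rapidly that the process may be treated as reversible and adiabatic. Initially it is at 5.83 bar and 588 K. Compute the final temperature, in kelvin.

Along an adiabat T P^((1−γ)/γ) is constant, so T₂ = T₁ (P₂/P₁)^((γ−1)/γ).
T₂ = 588 × (68.8/5.83)^(2/5) = 1578 K.

T₂ ≈ 1580 K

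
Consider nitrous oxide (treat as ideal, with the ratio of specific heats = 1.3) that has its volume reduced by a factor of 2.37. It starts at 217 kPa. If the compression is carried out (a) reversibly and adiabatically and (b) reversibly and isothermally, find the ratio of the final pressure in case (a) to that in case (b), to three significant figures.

Isothermal: P_b = P₁(V₁/V₂) = 217×2.37.
Adiabatic: P_a = P₁(V₁/V₂)^γ = 217×2.37^(1.3).
P_a/P_b = (V₁/V₂)^(γ−1) = 2.37^(0.3) = 1.295.

P_adiabatic / P_isothermal ≈ 1.30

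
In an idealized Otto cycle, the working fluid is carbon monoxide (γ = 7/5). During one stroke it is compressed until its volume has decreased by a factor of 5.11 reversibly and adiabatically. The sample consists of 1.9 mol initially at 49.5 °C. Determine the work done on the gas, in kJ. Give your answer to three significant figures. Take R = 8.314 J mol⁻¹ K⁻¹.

W ≈ 11.7 kJ

Adiabatic: T₁V₁^(γ−1) = T₂V₂^(γ−1) ⇒ T₂ = T₁ (V₁/V₂)^(γ−1).
T₁ = 49.5 °C = 322.6 K.
T₂ = 322.6 × 5.11^(2/5) = 619.6 K.
Q = 0, so ΔU = W_on_gas = nCᵥΔT with Cᵥ = R/(γ−1) = 20.79 J/(mol·K).
ΔU = 1.9 × 20.79 × (619.6 − 322.6) = 11730 J.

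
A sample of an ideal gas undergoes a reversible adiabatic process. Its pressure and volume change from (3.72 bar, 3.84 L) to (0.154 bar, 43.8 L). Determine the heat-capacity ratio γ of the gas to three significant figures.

PV^γ = const ⇒ γ = ln(P₂/P₁) / ln(V₁/V₂).
γ = ln(0.154/3.72) / ln(3.84/43.8) = 1.308.

γ ≈ 1.31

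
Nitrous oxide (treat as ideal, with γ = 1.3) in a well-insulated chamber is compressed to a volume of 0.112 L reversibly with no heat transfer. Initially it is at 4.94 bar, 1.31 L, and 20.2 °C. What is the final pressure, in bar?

Since PV^γ is constant along a reversible adiabat, P₂ = P₁ (V₁/V₂)^γ.
P₂ = 4.94 × (1.31/0.112)^(1.3) = 120.8 bar.

P₂ ≈ 121 bar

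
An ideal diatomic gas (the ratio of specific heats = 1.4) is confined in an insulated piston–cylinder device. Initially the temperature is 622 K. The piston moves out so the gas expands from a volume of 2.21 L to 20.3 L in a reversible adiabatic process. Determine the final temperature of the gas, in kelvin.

For a reversible adiabat TV^(γ−1) is constant, so T₂ = T₁ (V₁/V₂)^(γ−1).
T₂ = 622 × (2.21/20.3)^(0.4) = 256.2 K.

T₂ ≈ 256 K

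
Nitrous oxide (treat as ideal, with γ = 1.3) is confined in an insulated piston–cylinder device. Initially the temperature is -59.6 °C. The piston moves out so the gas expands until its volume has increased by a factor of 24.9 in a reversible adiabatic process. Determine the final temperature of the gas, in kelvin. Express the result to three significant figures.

T₂ ≈ 81.4 K

Adiabatic: T₁V₁^(γ−1) = T₂V₂^(γ−1) ⇒ T₂ = T₁ (V₁/V₂)^(γ−1).
T₁ = -59.6 °C = 213.5 K.
T₂ = 213.5 × (1/24.9)^(0.3) = 81.4 K.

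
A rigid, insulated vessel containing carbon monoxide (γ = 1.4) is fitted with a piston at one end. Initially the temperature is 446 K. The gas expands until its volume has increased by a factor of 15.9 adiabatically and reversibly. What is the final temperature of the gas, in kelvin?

T₂ ≈ 147 K

Adiabatic: T₁V₁^(γ−1) = T₂V₂^(γ−1) ⇒ T₂ = T₁ (V₁/V₂)^(γ−1).
T₂ = 446 × (1/15.9)^(0.4) = 147.5 K.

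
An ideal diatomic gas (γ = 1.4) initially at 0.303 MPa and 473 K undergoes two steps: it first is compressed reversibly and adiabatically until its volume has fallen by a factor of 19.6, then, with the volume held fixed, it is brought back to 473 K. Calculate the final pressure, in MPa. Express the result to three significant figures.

Adiabatic step (PV^γ = const): P₂ = 0.303×19.6^(1.4) = 19.53 MPa; T₂ = 473×19.6^(0.4) = 1555 K.
Isochoric: P₃ = P₂(T₃/T₂) = 19.53 × (473/1555) = 5.939 MPa.

P₃ ≈ 5.94 MPa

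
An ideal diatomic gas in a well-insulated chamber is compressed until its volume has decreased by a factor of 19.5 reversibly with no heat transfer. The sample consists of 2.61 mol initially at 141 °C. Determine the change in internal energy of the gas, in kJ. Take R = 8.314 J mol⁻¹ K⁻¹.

ΔU ≈ 51.2 kJ

For a reversible adiabat TV^(γ−1) is constant, so T₂ = T₁ (V₁/V₂)^(γ−1).
γ = 7/5 for a diatomic ideal gas, so γ−1 = 2/5.
T₁ = 141 °C = 414.1 K.
T₂ = 414.1 × 19.5^(2/5) = 1359 K.
Q = 0, so ΔU = W_on_gas = nCᵥΔT with Cᵥ = R/(γ−1) = 20.79 J/(mol·K).
ΔU = 2.61 × 20.79 × (1359 − 414.1) = 51250 J.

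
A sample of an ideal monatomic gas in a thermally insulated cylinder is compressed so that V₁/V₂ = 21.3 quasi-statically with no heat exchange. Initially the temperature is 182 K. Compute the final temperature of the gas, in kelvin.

T₂ ≈ 1400 K

For a reversible adiabat TV^(γ−1) is constant, so T₂ = T₁ (V₁/V₂)^(γ−1).
For a monatomic ideal gas γ = 5/3, so γ−1 = 2/3.
T₂ = 182 × 21.3^(2/3) = 1398 K.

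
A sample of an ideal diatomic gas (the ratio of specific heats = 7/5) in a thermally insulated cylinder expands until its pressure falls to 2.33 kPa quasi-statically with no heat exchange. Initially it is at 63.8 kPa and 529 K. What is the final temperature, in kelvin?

T₂ ≈ 205 K

Adiabatic: T₂/T₁ = (P₂/P₁)^((γ−1)/γ).
T₂ = 529 × (2.33/63.8)^(2/7) = 205.5 K.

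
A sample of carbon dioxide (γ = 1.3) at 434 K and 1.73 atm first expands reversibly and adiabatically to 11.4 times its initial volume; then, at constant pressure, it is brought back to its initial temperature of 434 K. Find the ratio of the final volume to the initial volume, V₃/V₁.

Adiabatic step: V₂/V₁ = 11.4; T₂ = T₁·(1/11.4)^(0.3) = 209.1 K.
Isobaric step: V₃/V₂ = T₃/T₂ = 434/209.1.
V₃/V₁ = (V₂/V₁)(V₃/V₂) = 11.4 × (434/209.1) = 23.66.

V₃/V₁ ≈ 23.7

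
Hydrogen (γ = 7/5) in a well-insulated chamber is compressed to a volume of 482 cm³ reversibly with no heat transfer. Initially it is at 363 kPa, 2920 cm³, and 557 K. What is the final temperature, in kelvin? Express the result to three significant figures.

T₂ ≈ 1140 K

For a reversible adiabat TV^(γ−1) is constant, so T₂ = T₁ (V₁/V₂)^(γ−1).
T₂ = 557 × (2920/482)^(2/5) = 1145 K.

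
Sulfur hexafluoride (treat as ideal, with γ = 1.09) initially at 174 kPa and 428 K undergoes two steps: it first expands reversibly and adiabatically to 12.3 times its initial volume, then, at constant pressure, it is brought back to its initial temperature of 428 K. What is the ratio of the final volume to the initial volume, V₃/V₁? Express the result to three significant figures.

Adiabatic step: V₂/V₁ = 12.3; T₂ = T₁·(1/12.3)^(0.09) = 341.5 K.
Isobaric step: V₃/V₂ = T₃/T₂ = 428/341.5.
V₃/V₁ = (V₂/V₁)(V₃/V₂) = 12.3 × (428/341.5) = 15.42.

V₃/V₁ ≈ 15.4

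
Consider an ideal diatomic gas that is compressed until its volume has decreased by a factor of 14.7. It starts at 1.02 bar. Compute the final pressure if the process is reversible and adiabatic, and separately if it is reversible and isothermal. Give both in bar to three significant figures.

adiabatic: 43.9 bar; isothermal: 15.0 bar

For a diatomic ideal gas γ = 7/5.
Isothermal: P₂ = P₁(V₁/V₂) = 1.02×14.7 = 14.99 bar.
Adiabatic: P₂ = P₁(V₁/V₂)^γ = 1.02×14.7^(7/5) = 43.94 bar.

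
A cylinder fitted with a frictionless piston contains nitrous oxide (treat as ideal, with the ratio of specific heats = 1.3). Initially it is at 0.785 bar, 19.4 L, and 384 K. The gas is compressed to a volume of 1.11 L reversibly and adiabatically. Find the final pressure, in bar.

P₂ ≈ 32.4 bar

Adiabatic: P₁V₁^γ = P₂V₂^γ ⇒ P₂ = P₁ (V₁/V₂)^γ.
P₂ = 0.785 × (19.4/1.11)^(1.3) = 32.37 bar.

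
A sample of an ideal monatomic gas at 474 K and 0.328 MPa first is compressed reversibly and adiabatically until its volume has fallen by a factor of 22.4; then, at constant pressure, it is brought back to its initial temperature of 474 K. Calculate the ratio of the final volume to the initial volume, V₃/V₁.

For a monatomic ideal gas γ = 5/3.
Adiabatic step: V₂/V₁ = 0.04464; T₂ = T₁·22.4^(2/3) = 3767 K.
Isobaric step: V₃/V₂ = T₃/T₂ = 474/3767.
V₃/V₁ = (V₂/V₁)(V₃/V₂) = 0.04464 × (474/3767) = 0.005618.

V₃/V₁ ≈ 0.00562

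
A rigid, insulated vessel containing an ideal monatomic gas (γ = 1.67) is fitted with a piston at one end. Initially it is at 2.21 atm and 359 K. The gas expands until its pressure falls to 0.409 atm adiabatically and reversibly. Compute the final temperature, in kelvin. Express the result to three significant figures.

Along an adiabat T P^((1−γ)/γ) is constant, so T₂ = T₁ (P₂/P₁)^((γ−1)/γ).
T₂ = 359 × (0.409/2.21)^(0.401) = 182.5 K.

T₂ ≈ 182 K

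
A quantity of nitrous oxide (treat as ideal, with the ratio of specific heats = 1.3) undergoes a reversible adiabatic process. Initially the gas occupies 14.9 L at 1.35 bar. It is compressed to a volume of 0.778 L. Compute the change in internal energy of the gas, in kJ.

P₂ = P₁(V₁/V₂)^γ = 1.35×(14.9/0.778)^(1.3) = 62.69 bar.
For a reversible adiabat, W_by_gas = (P₁V₁ − P₂V₂)/(γ−1).
W_by = (135000×0.0149 − 6.269×10^6×0.000778) / (0.3) = -9553 J.
Q = 0 ⇒ ΔU = −W_by = 9553 J.

ΔU ≈ 9.55 kJ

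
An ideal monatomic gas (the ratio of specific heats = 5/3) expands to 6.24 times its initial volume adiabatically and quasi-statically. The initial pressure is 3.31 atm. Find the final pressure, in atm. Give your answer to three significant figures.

P₂ ≈ 0.157 atm

Adiabatic: P₁V₁^γ = P₂V₂^γ ⇒ P₂ = P₁ (V₁/V₂)^γ.
P₂ = 3.31 × (1/6.24)^(5/3) = 0.1565 atm.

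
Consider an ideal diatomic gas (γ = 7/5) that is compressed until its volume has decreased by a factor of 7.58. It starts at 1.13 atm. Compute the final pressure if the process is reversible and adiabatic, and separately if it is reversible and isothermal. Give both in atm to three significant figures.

Isothermal: P₂ = P₁(V₁/V₂) = 1.13×7.58 = 8.565 atm.
Adiabatic: P₂ = P₁(V₁/V₂)^γ = 1.13×7.58^(7/5) = 19.26 atm.

adiabatic: 19.3 atm; isothermal: 8.57 atm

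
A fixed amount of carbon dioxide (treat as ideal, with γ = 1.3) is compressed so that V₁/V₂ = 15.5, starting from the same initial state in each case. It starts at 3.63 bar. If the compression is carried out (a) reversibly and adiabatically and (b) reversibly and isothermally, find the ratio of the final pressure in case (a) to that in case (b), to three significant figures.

P_adiabatic / P_isothermal ≈ 2.28

Isothermal: P_b = P₁(V₁/V₂) = 3.63×15.5.
Adiabatic: P_a = P₁(V₁/V₂)^γ = 3.63×15.5^(1.3).
P_a/P_b = (V₁/V₂)^(γ−1) = 15.5^(0.3) = 2.276.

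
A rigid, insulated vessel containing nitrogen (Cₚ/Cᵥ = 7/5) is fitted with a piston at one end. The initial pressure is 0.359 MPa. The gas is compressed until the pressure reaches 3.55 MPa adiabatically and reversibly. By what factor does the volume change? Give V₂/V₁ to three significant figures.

From PV^γ = const, V₂/V₁ = (P₁/P₂)^(1/γ).
V₂/V₁ = (0.359/3.55)^(5/7) = 0.1946.

V₂/V₁ ≈ 0.195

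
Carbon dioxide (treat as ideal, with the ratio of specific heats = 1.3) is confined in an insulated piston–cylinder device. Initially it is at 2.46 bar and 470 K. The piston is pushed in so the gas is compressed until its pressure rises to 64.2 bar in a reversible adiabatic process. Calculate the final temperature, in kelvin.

T₂ ≈ 998 K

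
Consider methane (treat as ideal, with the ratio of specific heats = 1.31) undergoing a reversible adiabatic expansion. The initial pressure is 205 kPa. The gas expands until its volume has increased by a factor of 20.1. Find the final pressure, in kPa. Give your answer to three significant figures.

P₂ ≈ 4.02 kPa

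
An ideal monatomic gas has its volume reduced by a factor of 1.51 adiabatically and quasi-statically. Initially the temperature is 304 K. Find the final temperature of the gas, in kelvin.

Adiabatic: T₁V₁^(γ−1) = T₂V₂^(γ−1) ⇒ T₂ = T₁ (V₁/V₂)^(γ−1).
For a monatomic ideal gas γ = 5/3, so γ−1 = 2/3.
T₂ = 304 × 1.51^(2/3) = 400.1 K.

T₂ ≈ 400 K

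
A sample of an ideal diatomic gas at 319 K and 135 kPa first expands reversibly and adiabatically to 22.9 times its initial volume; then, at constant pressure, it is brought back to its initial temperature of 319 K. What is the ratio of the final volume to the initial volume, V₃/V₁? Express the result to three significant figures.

V₃/V₁ ≈ 80.1

For a diatomic ideal gas γ = 7/5.
Adiabatic step: V₂/V₁ = 22.9; T₂ = T₁·(1/22.9)^(2/5) = 91.17 K.
Isobaric step: V₃/V₂ = T₃/T₂ = 319/91.17.
V₃/V₁ = (V₂/V₁)(V₃/V₂) = 22.9 × (319/91.17) = 80.13.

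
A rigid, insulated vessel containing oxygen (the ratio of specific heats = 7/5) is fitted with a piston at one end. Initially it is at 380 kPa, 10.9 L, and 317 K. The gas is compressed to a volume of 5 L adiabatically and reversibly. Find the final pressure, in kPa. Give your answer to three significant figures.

Adiabatic: P₁V₁^γ = P₂V₂^γ ⇒ P₂ = P₁ (V₁/V₂)^γ.
P₂ = 380 × (10.9/5)^(7/5) = 1131 kPa.

P₂ ≈ 1130 kPa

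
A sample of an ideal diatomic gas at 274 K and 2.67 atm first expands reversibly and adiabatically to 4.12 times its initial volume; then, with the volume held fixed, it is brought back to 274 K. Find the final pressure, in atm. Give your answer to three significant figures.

P₃ ≈ 0.648 atm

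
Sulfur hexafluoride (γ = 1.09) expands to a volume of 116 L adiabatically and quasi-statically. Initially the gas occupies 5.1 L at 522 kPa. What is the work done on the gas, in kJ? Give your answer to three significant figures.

P₂ = P₁(V₁/V₂)^γ = 522×(5.1/116)^(1.09) = 17.32 kPa.
For a reversible adiabat, W_by_gas = (P₁V₁ − P₂V₂)/(γ−1).
W_by = (522000×0.0051 − 17320×0.116) / (0.09) = 7251 J.
W_on_gas = −W_by = -7251 J.

W ≈ -7.25 kJ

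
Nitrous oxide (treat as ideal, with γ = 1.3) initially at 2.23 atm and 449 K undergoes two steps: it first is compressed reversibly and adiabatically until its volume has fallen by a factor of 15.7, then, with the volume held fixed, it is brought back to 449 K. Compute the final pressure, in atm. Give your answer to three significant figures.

P₃ ≈ 35.0 atm

Adiabatic step (PV^γ = const): P₂ = 2.23×15.7^(1.3) = 79.98 atm; T₂ = 449×15.7^(0.3) = 1026 K.
Isochoric: P₃ = P₂(T₃/T₂) = 79.98 × (449/1026) = 35.01 atm.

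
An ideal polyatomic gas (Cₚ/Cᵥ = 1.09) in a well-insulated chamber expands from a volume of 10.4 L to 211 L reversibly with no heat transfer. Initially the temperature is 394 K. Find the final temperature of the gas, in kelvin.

Adiabatic: T₁V₁^(γ−1) = T₂V₂^(γ−1) ⇒ T₂ = T₁ (V₁/V₂)^(γ−1).
T₂ = 394 × (10.4/211)^(0.09) = 300.5 K.

T₂ ≈ 300 K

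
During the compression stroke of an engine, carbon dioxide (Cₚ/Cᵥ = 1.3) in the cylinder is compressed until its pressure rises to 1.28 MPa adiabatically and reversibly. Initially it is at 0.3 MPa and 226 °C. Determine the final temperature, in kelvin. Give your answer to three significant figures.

T₂ ≈ 698 K

Adiabatic: T₂/T₁ = (P₂/P₁)^((γ−1)/γ).
T₁ = 226 °C = 499.1 K.
T₂ = 499.1 × (1.28/0.3)^(0.231) = 697.6 K.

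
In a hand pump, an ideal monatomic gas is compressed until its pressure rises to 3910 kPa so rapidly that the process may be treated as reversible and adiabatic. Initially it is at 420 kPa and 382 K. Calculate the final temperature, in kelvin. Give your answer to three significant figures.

Adiabatic: T₂/T₁ = (P₂/P₁)^((γ−1)/γ).
For a monatomic ideal gas γ = 5/3, so (γ−1)/γ = 2/5.
T₂ = 382 × (3910/420)^(2/5) = 932.5 K.

T₂ ≈ 932 K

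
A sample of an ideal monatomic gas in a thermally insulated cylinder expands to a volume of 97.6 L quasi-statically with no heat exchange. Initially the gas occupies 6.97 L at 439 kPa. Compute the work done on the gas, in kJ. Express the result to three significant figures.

γ = 5/3 for a monatomic ideal gas.
P₂ = P₁(V₁/V₂)^γ = 439×(6.97/97.6)^(5/3) = 5.396 kPa.
For a reversible adiabat, W_by_gas = (P₁V₁ − P₂V₂)/(γ−1).
W_by = (439000×0.00697 − 5396×0.0976) / (2/3) = 3800 J.
W_on_gas = −W_by = -3800 J.

W ≈ -3.80 kJ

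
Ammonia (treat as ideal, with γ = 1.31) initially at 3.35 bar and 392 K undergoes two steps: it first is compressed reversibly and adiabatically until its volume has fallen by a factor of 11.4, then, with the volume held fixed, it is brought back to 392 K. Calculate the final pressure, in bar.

Adiabatic step (PV^γ = const): P₂ = 3.35×11.4^(1.31) = 81.21 bar; T₂ = 392×11.4^(0.31) = 833.5 K.
Isochoric: P₃ = P₂(T₃/T₂) = 81.21 × (392/833.5) = 38.19 bar.

P₃ ≈ 38.2 bar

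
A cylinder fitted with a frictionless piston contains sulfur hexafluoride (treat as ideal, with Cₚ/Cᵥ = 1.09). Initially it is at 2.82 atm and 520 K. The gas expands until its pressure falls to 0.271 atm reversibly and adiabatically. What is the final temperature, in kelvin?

T₂ ≈ 429 K

Adiabatic: T₂/T₁ = (P₂/P₁)^((γ−1)/γ).
T₂ = 520 × (0.271/2.82)^(0.0826) = 428.6 K.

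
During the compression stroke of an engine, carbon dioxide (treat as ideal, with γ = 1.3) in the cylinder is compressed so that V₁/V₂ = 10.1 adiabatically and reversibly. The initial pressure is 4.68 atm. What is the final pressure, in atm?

P₂ ≈ 94.6 atm

Since PV^γ is constant along a reversible adiabat, P₂ = P₁ (V₁/V₂)^γ.
P₂ = 4.68 × 10.1^(1.3) = 94.59 atm.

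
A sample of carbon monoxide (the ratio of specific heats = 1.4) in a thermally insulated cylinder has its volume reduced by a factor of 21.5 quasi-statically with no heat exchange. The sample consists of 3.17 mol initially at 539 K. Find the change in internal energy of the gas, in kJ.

For a reversible adiabat TV^(γ−1) is constant, so T₂ = T₁ (V₁/V₂)^(γ−1).
T₂ = 539 × 21.5^(0.4) = 1839 K.
Q = 0, so ΔU = W_on_gas = nCᵥΔT with Cᵥ = R/(γ−1) = 20.79 J/(mol·K).
ΔU = 3.17 × 20.79 × (1839 − 539) = 85650 J.

ΔU ≈ 85.7 kJ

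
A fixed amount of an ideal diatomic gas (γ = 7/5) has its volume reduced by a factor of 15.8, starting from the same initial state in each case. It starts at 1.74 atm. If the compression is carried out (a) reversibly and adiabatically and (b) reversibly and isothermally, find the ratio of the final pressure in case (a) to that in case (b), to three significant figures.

Isothermal: P_b = P₁(V₁/V₂) = 1.74×15.8.
Adiabatic: P_a = P₁(V₁/V₂)^γ = 1.74×15.8^(7/5).
P_a/P_b = (V₁/V₂)^(γ−1) = 15.8^(2/5) = 3.016.

P_adiabatic / P_isothermal ≈ 3.02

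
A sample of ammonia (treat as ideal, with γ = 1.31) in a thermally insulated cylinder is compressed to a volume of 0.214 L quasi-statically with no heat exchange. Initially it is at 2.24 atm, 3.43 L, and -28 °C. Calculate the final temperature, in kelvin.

T₂ ≈ 579 K

For a reversible adiabat TV^(γ−1) is constant, so T₂ = T₁ (V₁/V₂)^(γ−1).
T₁ = -28 °C = 245.1 K.
T₂ = 245.1 × (3.43/0.214)^(0.31) = 579.4 K.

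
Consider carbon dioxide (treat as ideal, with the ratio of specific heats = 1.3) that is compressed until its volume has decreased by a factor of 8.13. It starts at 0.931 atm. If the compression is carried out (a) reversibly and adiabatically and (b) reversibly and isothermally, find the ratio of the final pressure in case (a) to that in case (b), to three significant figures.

P_adiabatic / P_isothermal ≈ 1.88

Isothermal: P_b = P₁(V₁/V₂) = 0.931×8.13.
Adiabatic: P_a = P₁(V₁/V₂)^γ = 0.931×8.13^(1.3).
P_a/P_b = (V₁/V₂)^(γ−1) = 8.13^(0.3) = 1.875.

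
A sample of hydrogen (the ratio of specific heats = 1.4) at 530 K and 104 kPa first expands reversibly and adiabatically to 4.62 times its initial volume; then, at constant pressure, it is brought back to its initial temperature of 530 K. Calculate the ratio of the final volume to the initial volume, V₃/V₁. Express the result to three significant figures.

V₃/V₁ ≈ 8.52

Adiabatic step: V₂/V₁ = 4.62; T₂ = T₁·(1/4.62)^(0.4) = 287.4 K.
Isobaric step: V₃/V₂ = T₃/T₂ = 530/287.4.
V₃/V₁ = (V₂/V₁)(V₃/V₂) = 4.62 × (530/287.4) = 8.521.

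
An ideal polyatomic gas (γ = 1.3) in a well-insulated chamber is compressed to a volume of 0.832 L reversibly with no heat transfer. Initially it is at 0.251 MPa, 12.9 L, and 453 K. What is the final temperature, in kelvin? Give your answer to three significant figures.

Adiabatic: T₁V₁^(γ−1) = T₂V₂^(γ−1) ⇒ T₂ = T₁ (V₁/V₂)^(γ−1).
T₂ = 453 × (12.9/0.832)^(0.3) = 1031 K.

T₂ ≈ 1030 K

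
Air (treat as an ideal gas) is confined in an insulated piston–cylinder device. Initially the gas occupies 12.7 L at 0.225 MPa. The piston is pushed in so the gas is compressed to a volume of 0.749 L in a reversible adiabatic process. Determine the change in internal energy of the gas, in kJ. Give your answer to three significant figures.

γ = 7/5 for a diatomic ideal gas.
P₂ = P₁(V₁/V₂)^γ = 0.225×(12.7/0.749)^(7/5) = 11.84 MPa.
For a reversible adiabat, W_by_gas = (P₁V₁ − P₂V₂)/(γ−1).
W_by = (225000×0.0127 − 1.184×10^7×0.000749) / (2/5) = -15020 J.
Q = 0 ⇒ ΔU = −W_by = 15020 J.

ΔU ≈ 15.0 kJ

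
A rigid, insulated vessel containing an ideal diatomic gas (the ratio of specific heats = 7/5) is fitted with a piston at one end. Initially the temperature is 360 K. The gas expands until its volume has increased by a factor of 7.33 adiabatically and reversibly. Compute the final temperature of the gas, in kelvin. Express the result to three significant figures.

T₂ ≈ 162 K

For a reversible adiabat TV^(γ−1) is constant, so T₂ = T₁ (V₁/V₂)^(γ−1).
T₂ = 360 × (1/7.33)^(2/5) = 162.3 K.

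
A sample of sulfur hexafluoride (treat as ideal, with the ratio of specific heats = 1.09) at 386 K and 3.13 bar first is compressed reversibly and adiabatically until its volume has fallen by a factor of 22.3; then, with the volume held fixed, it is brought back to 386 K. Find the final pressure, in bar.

Adiabatic step (PV^γ = const): P₂ = 3.13×22.3^(1.09) = 92.3 bar; T₂ = 386×22.3^(0.09) = 510.4 K.
Isochoric: P₃ = P₂(T₃/T₂) = 92.3 × (386/510.4) = 69.8 bar.

P₃ ≈ 69.8 bar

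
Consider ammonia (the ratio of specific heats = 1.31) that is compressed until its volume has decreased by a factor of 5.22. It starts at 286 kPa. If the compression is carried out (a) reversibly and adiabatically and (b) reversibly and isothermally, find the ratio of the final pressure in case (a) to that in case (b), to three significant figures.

P_adiabatic / P_isothermal ≈ 1.67

Isothermal: P_b = P₁(V₁/V₂) = 286×5.22.
Adiabatic: P_a = P₁(V₁/V₂)^γ = 286×5.22^(1.31).
P_a/P_b = (V₁/V₂)^(γ−1) = 5.22^(0.31) = 1.669.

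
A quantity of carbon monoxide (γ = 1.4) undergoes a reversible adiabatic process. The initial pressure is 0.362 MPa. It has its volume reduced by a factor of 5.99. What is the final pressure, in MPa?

P₂ ≈ 4.44 MPa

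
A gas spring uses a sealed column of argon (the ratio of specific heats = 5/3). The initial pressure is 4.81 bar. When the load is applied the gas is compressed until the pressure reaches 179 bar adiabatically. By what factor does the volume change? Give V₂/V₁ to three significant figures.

From PV^γ = const, V₂/V₁ = (P₁/P₂)^(1/γ).
V₂/V₁ = (4.81/179)^(3/5) = 0.1142.

V₂/V₁ ≈ 0.114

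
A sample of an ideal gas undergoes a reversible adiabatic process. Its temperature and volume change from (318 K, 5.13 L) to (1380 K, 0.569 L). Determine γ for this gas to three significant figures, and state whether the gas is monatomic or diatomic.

TV^(γ−1) = const ⇒ γ − 1 = ln(T₂/T₁) / ln(V₁/V₂).
γ = 1 + ln(1380/318) / ln(5.13/0.569) = 1.667.
γ ≈ 1.67 is close to 5/3, so the gas is monatomic.

γ ≈ 1.67; monatomic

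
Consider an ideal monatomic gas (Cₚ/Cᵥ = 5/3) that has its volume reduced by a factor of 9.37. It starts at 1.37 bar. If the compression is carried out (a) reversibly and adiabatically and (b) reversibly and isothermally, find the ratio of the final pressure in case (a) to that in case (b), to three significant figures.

P_adiabatic / P_isothermal ≈ 4.44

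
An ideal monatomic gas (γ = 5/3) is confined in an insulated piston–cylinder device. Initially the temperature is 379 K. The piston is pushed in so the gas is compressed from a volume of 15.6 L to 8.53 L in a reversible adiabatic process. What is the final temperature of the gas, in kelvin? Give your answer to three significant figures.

T₂ ≈ 567 K

For a reversible adiabat TV^(γ−1) is constant, so T₂ = T₁ (V₁/V₂)^(γ−1).
T₂ = 379 × (15.6/8.53)^(2/3) = 566.8 K.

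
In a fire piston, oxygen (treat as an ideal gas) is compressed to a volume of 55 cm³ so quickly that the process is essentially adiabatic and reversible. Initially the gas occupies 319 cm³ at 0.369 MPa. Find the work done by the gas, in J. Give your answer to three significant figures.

W ≈ -300 J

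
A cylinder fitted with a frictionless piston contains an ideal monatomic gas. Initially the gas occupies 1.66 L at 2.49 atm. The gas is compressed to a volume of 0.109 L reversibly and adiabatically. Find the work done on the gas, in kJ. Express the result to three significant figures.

W ≈ 3.23 kJ

γ = 5/3 for a monatomic ideal gas.
P₂ = P₁(V₁/V₂)^γ = 2.49×(1.66/0.109)^(5/3) = 233 atm.
For a reversible adiabat, W_by_gas = (P₁V₁ − P₂V₂)/(γ−1).
W_by = (252300×0.00166 − 2.361×10^7×0.000109) / (2/3) = -3232 J.
W_on_gas = −W_by = 3232 J.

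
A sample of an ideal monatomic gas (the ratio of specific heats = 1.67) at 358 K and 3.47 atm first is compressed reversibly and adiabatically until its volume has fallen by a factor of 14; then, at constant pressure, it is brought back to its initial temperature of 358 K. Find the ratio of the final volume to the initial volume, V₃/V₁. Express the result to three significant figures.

Adiabatic step: V₂/V₁ = 0.07143; T₂ = T₁·14^(0.67) = 2098 K.
Isobaric step: V₃/V₂ = T₃/T₂ = 358/2098.
V₃/V₁ = (V₂/V₁)(V₃/V₂) = 0.07143 × (358/2098) = 0.01219.

V₃/V₁ ≈ 0.0122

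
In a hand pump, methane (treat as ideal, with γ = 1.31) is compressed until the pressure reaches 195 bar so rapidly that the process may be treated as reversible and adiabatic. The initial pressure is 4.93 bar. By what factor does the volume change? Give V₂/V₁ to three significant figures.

V₂/V₁ ≈ 0.0604

From PV^γ = const, V₂/V₁ = (P₁/P₂)^(1/γ).
V₂/V₁ = (4.93/195)^(0.763) = 0.06036.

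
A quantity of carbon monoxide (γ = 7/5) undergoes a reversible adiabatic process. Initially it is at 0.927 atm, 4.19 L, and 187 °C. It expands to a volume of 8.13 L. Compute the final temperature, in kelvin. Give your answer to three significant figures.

T₂ ≈ 353 K

For a reversible adiabat TV^(γ−1) is constant, so T₂ = T₁ (V₁/V₂)^(γ−1).
T₁ = 187 °C = 460.1 K.
T₂ = 460.1 × (4.19/8.13)^(2/5) = 353 K.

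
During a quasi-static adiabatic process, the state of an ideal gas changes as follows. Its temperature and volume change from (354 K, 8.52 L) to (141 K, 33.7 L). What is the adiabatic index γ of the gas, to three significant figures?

γ ≈ 1.67

TV^(γ−1) = const ⇒ γ − 1 = ln(T₂/T₁) / ln(V₁/V₂).
γ = 1 + ln(141/354) / ln(8.52/33.7) = 1.669.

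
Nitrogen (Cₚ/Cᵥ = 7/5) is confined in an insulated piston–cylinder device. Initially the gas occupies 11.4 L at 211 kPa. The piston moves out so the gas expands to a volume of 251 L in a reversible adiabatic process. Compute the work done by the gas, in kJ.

P₂ = P₁(V₁/V₂)^γ = 211×(11.4/251)^(7/5) = 2.782 kPa.
For a reversible adiabat, W_by_gas = (P₁V₁ − P₂V₂)/(γ−1).
W_by = (211000×0.0114 − 2782×0.251) / (2/5) = 4268 J.

W ≈ 4.27 kJ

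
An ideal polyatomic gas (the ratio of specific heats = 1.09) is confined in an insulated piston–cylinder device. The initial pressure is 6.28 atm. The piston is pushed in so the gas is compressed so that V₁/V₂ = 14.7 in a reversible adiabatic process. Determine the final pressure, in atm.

Since PV^γ is constant along a reversible adiabat, P₂ = P₁ (V₁/V₂)^γ.
P₂ = 6.28 × 14.7^(1.09) = 117.6 atm.

P₂ ≈ 118 atm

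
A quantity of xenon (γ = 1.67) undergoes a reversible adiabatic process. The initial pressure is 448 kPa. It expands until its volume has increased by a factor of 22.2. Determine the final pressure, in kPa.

P₂ ≈ 2.53 kPa

Since PV^γ is constant along a reversible adiabat, P₂ = P₁ (V₁/V₂)^γ.
P₂ = 448 × (1/22.2)^(1.67) = 2.529 kPa.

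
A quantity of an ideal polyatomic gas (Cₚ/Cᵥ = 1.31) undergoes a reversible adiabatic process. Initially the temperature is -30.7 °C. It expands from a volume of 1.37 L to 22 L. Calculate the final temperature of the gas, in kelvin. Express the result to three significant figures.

For a reversible adiabat TV^(γ−1) is constant, so T₂ = T₁ (V₁/V₂)^(γ−1).
T₁ = -30.7 °C = 242.4 K.
T₂ = 242.4 × (1.37/22)^(0.31) = 102.5 K.

T₂ ≈ 103 K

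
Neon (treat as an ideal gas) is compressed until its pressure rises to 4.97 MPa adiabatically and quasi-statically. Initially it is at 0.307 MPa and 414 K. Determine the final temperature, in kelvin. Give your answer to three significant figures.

Adiabatic: T₂/T₁ = (P₂/P₁)^((γ−1)/γ).
For a monatomic ideal gas γ = 5/3, so (γ−1)/γ = 2/5.
T₂ = 414 × (4.97/0.307)^(2/5) = 1261 K.

T₂ ≈ 1260 K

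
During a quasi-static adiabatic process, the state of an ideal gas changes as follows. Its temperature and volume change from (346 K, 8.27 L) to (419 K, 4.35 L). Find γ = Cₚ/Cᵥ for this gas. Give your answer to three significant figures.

TV^(γ−1) = const ⇒ γ − 1 = ln(T₂/T₁) / ln(V₁/V₂).
γ = 1 + ln(419/346) / ln(8.27/4.35) = 1.298.

γ ≈ 1.30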